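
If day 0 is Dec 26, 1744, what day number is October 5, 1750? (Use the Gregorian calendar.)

Dec 26, 1744 → Dec 26, 1745: 365 days.
Dec 26, 1745 → Dec 26, 1746: 365 days.
Dec 26, 1746 → Dec 26, 1747: 365 days.
Dec 26, 1747 → Dec 26, 1748: 366 days (Feb 29, 1748 is in that span).
Dec 26, 1748 → Dec 26, 1749: 365 days.
Dec 26, 1749 → Jan 26, 1750: 31 days (December has 31).
Jan 26, 1750 → Feb 26, 1750: 31 days (January has 31).
Feb 26, 1750 → Mar 26, 1750: 28 days (February has 28).
Mar 26, 1750 → Apr 26, 1750: 31 days (March has 31).
Apr 26, 1750 → May 26, 1750: 30 days (April has 30).
May 26, 1750 → Jun 26, 1750: 31 days (May has 31).
Jun 26, 1750 → Jul 26, 1750: 30 days (June has 30).
Jul 26, 1750 → Aug 26, 1750: 31 days (July has 31).
Aug 26, 1750 → Sep 26, 1750: 31 days (August has 31).
Sep 26, 1750 → Oct 5, 1750: 9 days.
Total: 2109 days.

2109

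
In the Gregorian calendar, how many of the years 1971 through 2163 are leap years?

47

Multiples of 4 in [1971,2163]: 48.
Of those, multiples of 100: 2 (not leap unless ÷400).
Multiples of 400: 1.
Leap years = 48 − 2 + 1 = 47.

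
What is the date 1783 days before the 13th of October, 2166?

−365 (one year) → Oct 13, 2165 (1418 left).
−365 (one year) → Oct 13, 2164 (1053 left).
−366 (one year; includes Feb 29, 2164) → Oct 13, 2163 (687 left).
−365 (one year) → Oct 13, 2162 (322 left).
−13 → Sep 30, 2162 (end of Sep, 30 days; 309 left).
−30 → Aug 31, 2162 (end of Aug, 31 days; 279 left).
−31 → Jul 31, 2162 (end of Jul, 31 days; 248 left).
−31 → Jun 30, 2162 (end of Jun, 30 days; 217 left).
−30 → May 31, 2162 (end of May, 31 days; 187 left).
−31 → Apr 30, 2162 (end of Apr, 30 days; 156 left).
−30 → Mar 31, 2162 (end of Mar, 31 days; 126 left).
−31 → Feb 28, 2162 (end of Feb, 28 days; 95 left).
−28 → Jan 31, 2162 (end of Jan, 31 days; 67 left).
−31 → Dec 31, 2161 (end of Dec, 31 days; 36 left).
−31 → Nov 30, 2161 (end of Nov, 30 days; 5 left).
−5 → Nov 25, 2161.

November 25, 2161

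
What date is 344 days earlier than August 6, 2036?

−6 → Jul 31, 2036 (end of Jul, 31 days; 338 left).
−31 → Jun 30, 2036 (end of Jun, 30 days; 307 left).
−30 → May 31, 2036 (end of May, 31 days; 277 left).
−31 → Apr 30, 2036 (end of Apr, 30 days; 246 left).
−30 → Mar 31, 2036 (end of Mar, 31 days; 216 left).
−31 → Feb 29, 2036 (end of Feb, 29 days; 185 left).
−29 → Jan 31, 2036 (end of Jan, 31 days; 156 left).
−31 → Dec 31, 2035 (end of Dec, 31 days; 125 left).
−31 → Nov 30, 2035 (end of Nov, 30 days; 94 left).
−30 → Oct 31, 2035 (end of Oct, 31 days; 64 left).
−31 → Sep 30, 2035 (end of Sep, 30 days; 33 left).
−30 → Aug 31, 2035 (end of Aug, 31 days; 3 left).
−3 → Aug 28, 2035.

August 28, 2035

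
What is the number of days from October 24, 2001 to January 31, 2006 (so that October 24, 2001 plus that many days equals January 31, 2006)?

1560

Oct 24, 2001 → Oct 24, 2002: 365 days.
Oct 24, 2002 → Oct 24, 2003: 365 days.
Oct 24, 2003 → Oct 24, 2004: 366 days (Feb 29, 2004 is in that span).
Oct 24, 2004 → Oct 24, 2005: 365 days.
Oct 24, 2005 → Nov 24, 2005: 31 days (October has 31).
Nov 24, 2005 → Dec 24, 2005: 30 days (November has 30).
Dec 24, 2005 → Jan 24, 2006: 31 days (December has 31).
Jan 24, 2006 → Jan 31, 2006: 7 days.
Total: 1560 days.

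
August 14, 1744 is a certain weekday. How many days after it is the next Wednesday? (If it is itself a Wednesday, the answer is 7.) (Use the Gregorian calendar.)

5

Aug 14, 1744 is a Friday.
From Friday to the next Wednesday is 5 days.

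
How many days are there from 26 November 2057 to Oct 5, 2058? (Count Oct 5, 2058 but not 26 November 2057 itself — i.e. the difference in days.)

313

Nov 26, 2057 → Dec 26, 2057: 30 days (November has 30).
Dec 26, 2057 → Jan 26, 2058: 31 days (December has 31).
Jan 26, 2058 → Feb 26, 2058: 31 days (January has 31).
Feb 26, 2058 → Mar 26, 2058: 28 days (February has 28).
Mar 26, 2058 → Apr 26, 2058: 31 days (March has 31).
Apr 26, 2058 → May 26, 2058: 30 days (April has 30).
May 26, 2058 → Jun 26, 2058: 31 days (May has 31).
Jun 26, 2058 → Jul 26, 2058: 30 days (June has 30).
Jul 26, 2058 → Aug 26, 2058: 31 days (July has 31).
Aug 26, 2058 → Sep 26, 2058: 31 days (August has 31).
Sep 26, 2058 → Oct 5, 2058: 9 days.
Total: 313 days.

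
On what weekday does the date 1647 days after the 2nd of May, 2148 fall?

Saturday

First find the weekday of May 2, 2148. Doomsday rule: the anchor day for the 2100s is Sunday. For year 48: 48÷12 = 4 r 0, and 0÷4 = 0, so 4+0+0 = 4.
Sunday + 4 ≡ Thursday — that's 2148's doomsday.
In May the doomsday date is May 9.
May 2 is 7 days before May 9; 7 mod 7 = 0, so Thursday − 0 = Thursday.
1647 mod 7 = 2, so 1647 days after a Thursday is Thursday + 2 = Saturday.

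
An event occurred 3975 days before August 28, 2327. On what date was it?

−365 (one year) → Aug 28, 2326 (3610 left).
−365 (one year) → Aug 28, 2325 (3245 left).
−365 (one year) → Aug 28, 2324 (2880 left).
−366 (one year; includes Feb 29, 2324) → Aug 28, 2323 (2514 left).
−365 (one year) → Aug 28, 2322 (2149 left).
−365 (one year) → Aug 28, 2321 (1784 left).
−365 (one year) → Aug 28, 2320 (1419 left).
−366 (one year; includes Feb 29, 2320) → Aug 28, 2319 (1053 left).
−365 (one year) → Aug 28, 2318 (688 left).
−365 (one year) → Aug 28, 2317 (323 left).
−28 → Jul 31, 2317 (end of Jul, 31 days; 295 left).
−31 → Jun 30, 2317 (end of Jun, 30 days; 264 left).
−30 → May 31, 2317 (end of May, 31 days; 234 left).
−31 → Apr 30, 2317 (end of Apr, 30 days; 203 left).
−30 → Mar 31, 2317 (end of Mar, 31 days; 173 left).
−31 → Feb 28, 2317 (end of Feb, 28 days; 142 left).
−28 → Jan 31, 2317 (end of Jan, 31 days; 114 left).
−31 → Dec 31, 2316 (end of Dec, 31 days; 83 left).
−31 → Nov 30, 2316 (end of Nov, 30 days; 52 left).
−30 → Oct 31, 2316 (end of Oct, 31 days; 22 left).
−22 → Oct 9, 2316.

October 9, 2316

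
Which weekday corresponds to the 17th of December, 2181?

Monday

Doomsday rule: the anchor day for the 2100s is Sunday. For year 81: 81÷12 = 6 r 9, and 9÷4 = 2, so 6+9+2 = 17.
Sunday + 17 ≡ Wednesday — that's 2181's doomsday.
In December the doomsday date is Dec 12.
Dec 17 is 5 days after Dec 12; 5 mod 7 = 5, so Wednesday + 5 = Monday.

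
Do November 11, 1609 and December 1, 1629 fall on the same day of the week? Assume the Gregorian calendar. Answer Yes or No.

From Nov 11, 1609 to Dec 1, 1629 is 7325 days.
7325 mod 7 = 3, so they are different weekdays.
(Nov 11, 1609 is a Wednesday; Dec 1, 1629 is a Saturday.)

No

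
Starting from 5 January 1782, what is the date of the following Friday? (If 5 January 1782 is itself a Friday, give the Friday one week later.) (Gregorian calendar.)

Jan 5, 1782 is a Saturday.
From Saturday to the next Friday is 6 days.
Jan 5, 1782 + 6 = Jan 11, 1782.

January 11, 1782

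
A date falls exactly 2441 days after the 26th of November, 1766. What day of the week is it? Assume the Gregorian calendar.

Nov 26, 1766 is a Wednesday.
2441 mod 7 = 5, so 2441 days after a Wednesday is Wednesday + 5 = Monday.

Monday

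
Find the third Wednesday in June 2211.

June 19, 2211

June 1, 2211 is a Saturday.
The first Wednesday is therefore June 5 (4 days later).
The third Wednesday is 5 + 2×7 = June 19.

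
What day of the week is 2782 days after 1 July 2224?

Jul 1, 2224 is a Thursday.
2782 mod 7 = 3, so 2782 days after a Thursday is Thursday + 3 = Sunday.

Sunday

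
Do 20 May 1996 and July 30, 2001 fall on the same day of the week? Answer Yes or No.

Yes

From May 20, 1996 to Jul 30, 2001 is 1897 days.
1897 mod 7 = 0, so they are the same weekday.
(May 20, 1996 is a Monday; Jul 30, 2001 is a Monday.)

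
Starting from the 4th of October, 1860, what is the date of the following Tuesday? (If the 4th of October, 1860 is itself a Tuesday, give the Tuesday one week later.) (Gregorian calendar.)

October 9, 1860

Oct 4, 1860 is a Thursday.
From Thursday to the next Tuesday is 5 days.
Oct 4, 1860 + 5 = Oct 9, 1860.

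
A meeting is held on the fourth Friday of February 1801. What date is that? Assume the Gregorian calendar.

February 27, 1801

February 1, 1801 is a Sunday.
The first Friday is therefore February 6 (5 days later).
The fourth Friday is 6 + 3×7 = February 27.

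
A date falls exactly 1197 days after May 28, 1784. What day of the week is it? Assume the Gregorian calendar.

Friday

First find the weekday of May 28, 1784. Doomsday rule: the anchor day for the 1700s is Sunday. For year 84: 84÷12 = 7 r 0, and 0÷4 = 0, so 7+0+0 = 7.
Sunday + 7 ≡ Sunday — that's 1784's doomsday.
In May the doomsday date is May 9.
May 28 is 19 days after May 9; 19 mod 7 = 5, so Sunday + 5 = Friday.
1197 mod 7 = 0, so 1197 days after a Friday is Friday + 0 = Friday.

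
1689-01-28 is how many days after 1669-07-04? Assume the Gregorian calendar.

Jul 4, 1669 → Jul 4, 1670: 365 days.
Jul 4, 1670 → Jul 4, 1671: 365 days.
Jul 4, 1671 → Jul 4, 1672: 366 days (Feb 29, 1672 is in that span).
Jul 4, 1672 → Jul 4, 1673: 365 days.
Jul 4, 1673 → Jul 4, 1674: 365 days.
Jul 4, 1674 → Jul 4, 1675: 365 days.
Jul 4, 1675 → Jul 4, 1676: 366 days (Feb 29, 1676 is in that span).
Jul 4, 1676 → Jul 4, 1677: 365 days.
Jul 4, 1677 → Jul 4, 1678: 365 days.
Jul 4, 1678 → Jul 4, 1679: 365 days.
Jul 4, 1679 → Jul 4, 1680: 366 days (Feb 29, 1680 is in that span).
Jul 4, 1680 → Jul 4, 1681: 365 days.
Jul 4, 1681 → Jul 4, 1682: 365 days.
Jul 4, 1682 → Jul 4, 1683: 365 days.
Jul 4, 1683 → Jul 4, 1684: 366 days (Feb 29, 1684 is in that span).
Jul 4, 1684 → Jul 4, 1685: 365 days.
Jul 4, 1685 → Jul 4, 1686: 365 days.
Jul 4, 1686 → Jul 4, 1687: 365 days.
Jul 4, 1687 → Jul 4, 1688: 366 days (Feb 29, 1688 is in that span).
Jul 4, 1688 → Aug 4, 1688: 31 days (July has 31).
Aug 4, 1688 → Sep 4, 1688: 31 days (August has 31).
Sep 4, 1688 → Oct 4, 1688: 30 days (September has 30).
Oct 4, 1688 → Nov 4, 1688: 31 days (October has 31).
Nov 4, 1688 → Dec 4, 1688: 30 days (November has 30).
Dec 4, 1688 → Jan 4, 1689: 31 days (December has 31).
Jan 4, 1689 → Jan 28, 1689: 24 days.
Total: 7148 days.

7148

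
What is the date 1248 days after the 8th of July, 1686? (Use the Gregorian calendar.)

December 7, 1689

+365 (one year) → Jul 8, 1687 (883 left).
+366 (one year; includes Feb 29, 1688) → Jul 8, 1688 (517 left).
+365 (one year) → Jul 8, 1689 (152 left).
Jul has 31 days: +24 → Aug 1, 1689 (128 left).
Aug has 31 days: +31 → Sep 1, 1689 (97 left).
Sep has 30 days: +30 → Oct 1, 1689 (67 left).
Oct has 31 days: +31 → Nov 1, 1689 (36 left).
Nov has 30 days: +30 → Dec 1, 1689 (6 left).
+6 → Dec 7, 1689.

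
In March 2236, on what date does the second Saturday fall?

March 1, 2236 is a Tuesday.
The first Saturday is therefore March 5 (4 days later).
The second Saturday is 5 + 1×7 = March 12.

March 12, 2236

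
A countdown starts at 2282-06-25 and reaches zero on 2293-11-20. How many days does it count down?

Jun 25, 2282 → Jun 25, 2283: 365 days.
Jun 25, 2283 → Jun 25, 2284: 366 days (Feb 29, 2284 is in that span).
Jun 25, 2284 → Jun 25, 2285: 365 days.
Jun 25, 2285 → Jun 25, 2286: 365 days.
Jun 25, 2286 → Jun 25, 2287: 365 days.
Jun 25, 2287 → Jun 25, 2288: 366 days (Feb 29, 2288 is in that span).
Jun 25, 2288 → Jun 25, 2289: 365 days.
Jun 25, 2289 → Jun 25, 2290: 365 days.
Jun 25, 2290 → Jun 25, 2291: 365 days.
Jun 25, 2291 → Jun 25, 2292: 366 days (Feb 29, 2292 is in that span).
Jun 25, 2292 → Jun 25, 2293: 365 days.
Jun 25, 2293 → Jul 25, 2293: 30 days (June has 30).
Jul 25, 2293 → Aug 25, 2293: 31 days (July has 31).
Aug 25, 2293 → Sep 25, 2293: 31 days (August has 31).
Sep 25, 2293 → Oct 25, 2293: 30 days (September has 30).
Oct 25, 2293 → Nov 20, 2293: 26 days.
Total: 4166 days.

4166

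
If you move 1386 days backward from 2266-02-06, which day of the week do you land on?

First find the weekday of Feb 6, 2266. Doomsday rule: the anchor day for the 2200s is Friday. For year 66: 66÷12 = 5 r 6, and 6÷4 = 1, so 5+6+1 = 12.
Friday + 12 ≡ Wednesday — that's 2266's doomsday.
In February the doomsday date is Feb 28 (2266 is not a leap year).
Feb 6 is 22 days before Feb 28; 22 mod 7 = 1, so Wednesday − 1 = Tuesday.
1386 mod 7 = 0, so 1386 days before a Tuesday is Tuesday − 0 = Tuesday.

Tuesday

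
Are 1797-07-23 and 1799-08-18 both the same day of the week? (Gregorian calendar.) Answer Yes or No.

From Jul 23, 1797 to Aug 18, 1799 is 756 days.
756 mod 7 = 0, so they are the same weekday.
(Jul 23, 1797 is a Sunday; Aug 18, 1799 is a Sunday.)

Yes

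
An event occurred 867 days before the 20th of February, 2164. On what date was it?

October 6, 2161

−365 (one year) → Feb 20, 2163 (502 left).
−365 (one year) → Feb 20, 2162 (137 left).
−20 → Jan 31, 2162 (end of Jan, 31 days; 117 left).
−31 → Dec 31, 2161 (end of Dec, 31 days; 86 left).
−31 → Nov 30, 2161 (end of Nov, 30 days; 55 left).
−30 → Oct 31, 2161 (end of Oct, 31 days; 25 left).
−25 → Oct 6, 2161.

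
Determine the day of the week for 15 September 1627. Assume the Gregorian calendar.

Wednesday

Doomsday rule: the anchor day for the 1600s is Tuesday. For year 27: 27÷12 = 2 r 3, and 3÷4 = 0, so 2+3+0 = 5.
Tuesday + 5 ≡ Sunday — that's 1627's doomsday.
In September the doomsday date is Sep 5.
Sep 15 is 10 days after Sep 5; 10 mod 7 = 3, so Sunday + 3 = Wednesday.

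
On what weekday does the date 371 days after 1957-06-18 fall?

Tuesday

Jun 18, 1957 is a Tuesday.
371 mod 7 = 0, so 371 days after a Tuesday is Tuesday + 0 = Tuesday.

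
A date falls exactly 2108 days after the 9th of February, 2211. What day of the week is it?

First find the weekday of Feb 9, 2211. Doomsday rule: the anchor day for the 2200s is Friday. For year 11: 11÷12 = 0 r 11, and 11÷4 = 2, so 0+11+2 = 13.
Friday + 13 ≡ Thursday — that's 2211's doomsday.
In February the doomsday date is Feb 28 (2211 is not a leap year).
Feb 9 is 19 days before Feb 28; 19 mod 7 = 5, so Thursday − 5 = Saturday.
2108 mod 7 = 1, so 2108 days after a Saturday is Saturday + 1 = Sunday.

Sunday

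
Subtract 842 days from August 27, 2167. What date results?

−365 (one year) → Aug 27, 2166 (477 left).
−365 (one year) → Aug 27, 2165 (112 left).
−27 → Jul 31, 2165 (end of Jul, 31 days; 85 left).
−31 → Jun 30, 2165 (end of Jun, 30 days; 54 left).
−30 → May 31, 2165 (end of May, 31 days; 24 left).
−24 → May 7, 2165.

May 7, 2165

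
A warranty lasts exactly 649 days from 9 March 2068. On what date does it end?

December 18, 2069

+365 (one year) → Mar 9, 2069 (284 left).
Mar has 31 days: +23 → Apr 1, 2069 (261 left).
Apr has 30 days: +30 → May 1, 2069 (231 left).
May has 31 days: +31 → Jun 1, 2069 (200 left).
Jun has 30 days: +30 → Jul 1, 2069 (170 left).
Jul has 31 days: +31 → Aug 1, 2069 (139 left).
Aug has 31 days: +31 → Sep 1, 2069 (108 left).
Sep has 30 days: +30 → Oct 1, 2069 (78 left).
Oct has 31 days: +31 → Nov 1, 2069 (47 left).
Nov has 30 days: +30 → Dec 1, 2069 (17 left).
+17 → Dec 18, 2069.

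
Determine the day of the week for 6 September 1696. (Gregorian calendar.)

Doomsday rule: the anchor day for the 1600s is Tuesday. For year 96: 96÷12 = 8 r 0, and 0÷4 = 0, so 8+0+0 = 8.
Tuesday + 8 ≡ Wednesday — that's 1696's doomsday.
In September the doomsday date is Sep 5.
Sep 6 is 1 day after Sep 5; 1 mod 7 = 1, so Wednesday + 1 = Thursday.

Thursday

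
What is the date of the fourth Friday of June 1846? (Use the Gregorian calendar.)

June 26, 1846

June 1, 1846 is a Monday.
The first Friday is therefore June 5 (4 days later).
The fourth Friday is 5 + 3×7 = June 26.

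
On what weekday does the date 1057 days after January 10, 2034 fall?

First find the weekday of Jan 10, 2034. Doomsday rule: the anchor day for the 2000s is Tuesday. For year 34: 34÷12 = 2 r 10, and 10÷4 = 2, so 2+10+2 = 14.
Tuesday + 14 ≡ Tuesday — that's 2034's doomsday.
In January the doomsday date is Jan 3 (2034 is not a leap year).
Jan 10 is 7 days after Jan 3; 7 mod 7 = 0, so Tuesday + 0 = Tuesday.
1057 mod 7 = 0, so 1057 days after a Tuesday is Tuesday + 0 = Tuesday.

Tuesday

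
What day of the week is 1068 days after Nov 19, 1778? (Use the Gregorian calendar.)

Nov 19, 1778 is a Thursday.
1068 mod 7 = 4, so 1068 days after a Thursday is Thursday + 4 = Monday.

Monday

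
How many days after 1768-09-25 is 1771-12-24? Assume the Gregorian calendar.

1185

Sep 25, 1768 → Sep 25, 1769: 365 days.
Sep 25, 1769 → Sep 25, 1770: 365 days.
Sep 25, 1770 → Sep 25, 1771: 365 days.
Sep 25, 1771 → Oct 25, 1771: 30 days (September has 30).
Oct 25, 1771 → Nov 25, 1771: 31 days (October has 31).
Nov 25, 1771 → Dec 24, 1771: 29 days.
Total: 1185 days.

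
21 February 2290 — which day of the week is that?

Friday

Doomsday rule: the anchor day for the 2200s is Friday. For year 90: 90÷12 = 7 r 6, and 6÷4 = 1, so 7+6+1 = 14.
Friday + 14 ≡ Friday — that's 2290's doomsday.
In February the doomsday date is Feb 28 (2290 is not a leap year).
Feb 21 is 7 days before Feb 28; 7 mod 7 = 0, so Friday − 0 = Friday.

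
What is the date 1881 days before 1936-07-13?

May 20, 1931

−366 (one year; includes Feb 29, 1936) → Jul 13, 1935 (1515 left).
−365 (one year) → Jul 13, 1934 (1150 left).
−365 (one year) → Jul 13, 1933 (785 left).
−365 (one year) → Jul 13, 1932 (420 left).
−366 (one year; includes Feb 29, 1932) → Jul 13, 1931 (54 left).
−13 → Jun 30, 1931 (end of Jun, 30 days; 41 left).
−30 → May 31, 1931 (end of May, 31 days; 11 left).
−11 → May 20, 1931.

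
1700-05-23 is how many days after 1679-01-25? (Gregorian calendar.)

7788

Jan 25, 1679 → Jan 25, 1680: 365 days.
Jan 25, 1680 → Jan 25, 1681: 366 days (Feb 29, 1680 is in that span).
Jan 25, 1681 → Jan 25, 1682: 365 days.
Jan 25, 1682 → Jan 25, 1683: 365 days.
Jan 25, 1683 → Jan 25, 1684: 365 days.
Jan 25, 1684 → Jan 25, 1685: 366 days (Feb 29, 1684 is in that span).
Jan 25, 1685 → Jan 25, 1686: 365 days.
Jan 25, 1686 → Jan 25, 1687: 365 days.
Jan 25, 1687 → Jan 25, 1688: 365 days.
Jan 25, 1688 → Jan 25, 1689: 366 days (Feb 29, 1688 is in that span).
Jan 25, 1689 → Jan 25, 1690: 365 days.
Jan 25, 1690 → Jan 25, 1691: 365 days.
Jan 25, 1691 → Jan 25, 1692: 365 days.
Jan 25, 1692 → Jan 25, 1693: 366 days (Feb 29, 1692 is in that span).
Jan 25, 1693 → Jan 25, 1694: 365 days.
Jan 25, 1694 → Jan 25, 1695: 365 days.
Jan 25, 1695 → Jan 25, 1696: 365 days.
Jan 25, 1696 → Jan 25, 1697: 366 days (Feb 29, 1696 is in that span).
Jan 25, 1697 → Jan 25, 1698: 365 days.
Jan 25, 1698 → Jan 25, 1699: 365 days.
Jan 25, 1699 → Jan 25, 1700: 365 days.
Jan 25, 1700 → Feb 25, 1700: 31 days (January has 31).
Feb 25, 1700 → Mar 25, 1700: 28 days (February has 28).
Mar 25, 1700 → Apr 25, 1700: 31 days (March has 31).
Apr 25, 1700 → May 23, 1700: 28 days.
Total: 7788 days.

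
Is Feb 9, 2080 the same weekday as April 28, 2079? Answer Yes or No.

From Apr 28, 2079 to Feb 9, 2080 is 287 days.
287 mod 7 = 0, so they are the same weekday.
(Apr 28, 2079 is a Friday; Feb 9, 2080 is a Friday.)

Yes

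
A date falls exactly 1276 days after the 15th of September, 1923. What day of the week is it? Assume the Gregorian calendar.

First find the weekday of Sep 15, 1923. Doomsday rule: the anchor day for the 1900s is Wednesday. For year 23: 23÷12 = 1 r 11, and 11÷4 = 2, so 1+11+2 = 14.
Wednesday + 14 ≡ Wednesday — that's 1923's doomsday.
In September the doomsday date is Sep 5.
Sep 15 is 10 days after Sep 5; 10 mod 7 = 3, so Wednesday + 3 = Saturday.
1276 mod 7 = 2, so 1276 days after a Saturday is Saturday + 2 = Monday.

Monday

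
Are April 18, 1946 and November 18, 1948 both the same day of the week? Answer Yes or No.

From Apr 18, 1946 to Nov 18, 1948 is 945 days.
945 mod 7 = 0, so they are the same weekday.
(Apr 18, 1946 is a Thursday; Nov 18, 1948 is a Thursday.)

Yes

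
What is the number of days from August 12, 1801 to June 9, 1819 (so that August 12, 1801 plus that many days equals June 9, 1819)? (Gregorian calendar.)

6510

Aug 12, 1801 → Aug 12, 1802: 365 days.
Aug 12, 1802 → Aug 12, 1803: 365 days.
Aug 12, 1803 → Aug 12, 1804: 366 days (Feb 29, 1804 is in that span).
Aug 12, 1804 → Aug 12, 1805: 365 days.
Aug 12, 1805 → Aug 12, 1806: 365 days.
Aug 12, 1806 → Aug 12, 1807: 365 days.
Aug 12, 1807 → Aug 12, 1808: 366 days (Feb 29, 1808 is in that span).
Aug 12, 1808 → Aug 12, 1809: 365 days.
Aug 12, 1809 → Aug 12, 1810: 365 days.
Aug 12, 1810 → Aug 12, 1811: 365 days.
Aug 12, 1811 → Aug 12, 1812: 366 days (Feb 29, 1812 is in that span).
Aug 12, 1812 → Aug 12, 1813: 365 days.
Aug 12, 1813 → Aug 12, 1814: 365 days.
Aug 12, 1814 → Aug 12, 1815: 365 days.
Aug 12, 1815 → Aug 12, 1816: 366 days (Feb 29, 1816 is in that span).
Aug 12, 1816 → Aug 12, 1817: 365 days.
Aug 12, 1817 → Aug 12, 1818: 365 days.
Aug 12, 1818 → Sep 12, 1818: 31 days (August has 31).
Sep 12, 1818 → Oct 12, 1818: 30 days (September has 30).
Oct 12, 1818 → Nov 12, 1818: 31 days (October has 31).
Nov 12, 1818 → Dec 12, 1818: 30 days (November has 30).
Dec 12, 1818 → Jan 12, 1819: 31 days (December has 31).
Jan 12, 1819 → Feb 12, 1819: 31 days (January has 31).
Feb 12, 1819 → Mar 12, 1819: 28 days (February has 28).
Mar 12, 1819 → Apr 12, 1819: 31 days (March has 31).
Apr 12, 1819 → May 12, 1819: 30 days (April has 30).
May 12, 1819 → Jun 9, 1819: 28 days.
Total: 6510 days.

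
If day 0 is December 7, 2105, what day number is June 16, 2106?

Dec 7, 2105 → Jan 7, 2106: 31 days (December has 31).
Jan 7, 2106 → Feb 7, 2106: 31 days (January has 31).
Feb 7, 2106 → Mar 7, 2106: 28 days (February has 28).
Mar 7, 2106 → Apr 7, 2106: 31 days (March has 31).
Apr 7, 2106 → May 7, 2106: 30 days (April has 30).
May 7, 2106 → Jun 7, 2106: 31 days (May has 31).
Jun 7, 2106 → Jun 16, 2106: 9 days.
Total: 191 days.

191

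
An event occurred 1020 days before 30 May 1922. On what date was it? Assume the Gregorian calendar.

August 14, 1919

−365 (one year) → May 30, 1921 (655 left).
−365 (one year) → May 30, 1920 (290 left).
−30 → Apr 30, 1920 (end of Apr, 30 days; 260 left).
−30 → Mar 31, 1920 (end of Mar, 31 days; 230 left).
−31 → Feb 29, 1920 (end of Feb, 29 days; 199 left).
−29 → Jan 31, 1920 (end of Jan, 31 days; 170 left).
−31 → Dec 31, 1919 (end of Dec, 31 days; 139 left).
−31 → Nov 30, 1919 (end of Nov, 30 days; 108 left).
−30 → Oct 31, 1919 (end of Oct, 31 days; 78 left).
−31 → Sep 30, 1919 (end of Sep, 30 days; 47 left).
−30 → Aug 31, 1919 (end of Aug, 31 days; 17 left).
−17 → Aug 14, 1919.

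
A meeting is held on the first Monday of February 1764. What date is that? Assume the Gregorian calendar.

February 1, 1764 is a Wednesday.
The first Monday is therefore February 6 (5 days later).

February 6, 1764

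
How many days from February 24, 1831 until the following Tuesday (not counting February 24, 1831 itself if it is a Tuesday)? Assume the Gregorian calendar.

5

Feb 24, 1831 is a Thursday.
From Thursday to the next Tuesday is 5 days.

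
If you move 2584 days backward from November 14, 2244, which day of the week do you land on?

Nov 14, 2244 is a Thursday.
2584 mod 7 = 1, so 2584 days before a Thursday is Thursday − 1 = Wednesday.

Wednesday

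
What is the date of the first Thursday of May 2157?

May 5, 2157

May 1, 2157 is a Sunday.
The first Thursday is therefore May 5 (4 days later).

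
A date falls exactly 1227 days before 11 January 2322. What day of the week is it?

Monday

Jan 11, 2322 is a Wednesday.
1227 mod 7 = 2, so 1227 days before a Wednesday is Wednesday − 2 = Monday.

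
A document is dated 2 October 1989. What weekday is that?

Monday

Doomsday rule: the anchor day for the 1900s is Wednesday. For year 89: 89÷12 = 7 r 5, and 5÷4 = 1, so 7+5+1 = 13.
Wednesday + 13 ≡ Tuesday — that's 1989's doomsday.
In October the doomsday date is Oct 10.
Oct 2 is 8 days before Oct 10; 8 mod 7 = 1, so Tuesday − 1 = Monday.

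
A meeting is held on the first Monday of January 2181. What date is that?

January 1, 2181 is a Monday.
The first Monday is therefore January 1 (same day).

January 1, 2181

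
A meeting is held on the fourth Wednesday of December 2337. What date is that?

December 22, 2337

December 1, 2337 is a Wednesday.
The first Wednesday is therefore December 1 (same day).
The fourth Wednesday is 1 + 3×7 = December 22.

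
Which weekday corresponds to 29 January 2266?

Doomsday rule: the anchor day for the 2200s is Friday. For year 66: 66÷12 = 5 r 6, and 6÷4 = 1, so 5+6+1 = 12.
Friday + 12 ≡ Wednesday — that's 2266's doomsday.
In January the doomsday date is Jan 3 (2266 is not a leap year).
Jan 29 is 26 days after Jan 3; 26 mod 7 = 5, so Wednesday + 5 = Monday.

Monday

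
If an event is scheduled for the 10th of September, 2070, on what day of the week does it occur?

Wednesday

Doomsday rule: the anchor day for the 2000s is Tuesday. For year 70: 70÷12 = 5 r 10, and 10÷4 = 2, so 5+10+2 = 17.
Tuesday + 17 ≡ Friday — that's 2070's doomsday.
In September the doomsday date is Sep 5.
Sep 10 is 5 days after Sep 5; 5 mod 7 = 5, so Friday + 5 = Wednesday.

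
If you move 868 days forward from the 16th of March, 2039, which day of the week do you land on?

Mar 16, 2039 is a Wednesday.
868 mod 7 = 0, so 868 days after a Wednesday is Wednesday + 0 = Wednesday.

Wednesday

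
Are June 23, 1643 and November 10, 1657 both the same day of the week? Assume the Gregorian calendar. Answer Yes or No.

From Jun 23, 1643 to Nov 10, 1657 is 5254 days.
5254 mod 7 = 4, so they are different weekdays.
(Jun 23, 1643 is a Tuesday; Nov 10, 1657 is a Saturday.)

No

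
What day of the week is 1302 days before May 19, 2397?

May 19, 2397 is a Monday.
1302 mod 7 = 0, so 1302 days before a Monday is Monday − 0 = Monday.

Monday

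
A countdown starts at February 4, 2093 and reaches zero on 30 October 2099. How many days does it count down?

Feb 4, 2093 → Feb 4, 2094: 365 days.
Feb 4, 2094 → Feb 4, 2095: 365 days.
Feb 4, 2095 → Feb 4, 2096: 365 days.
Feb 4, 2096 → Feb 4, 2097: 366 days (Feb 29, 2096 is in that span).
Feb 4, 2097 → Feb 4, 2098: 365 days.
Feb 4, 2098 → Feb 4, 2099: 365 days.
Feb 4, 2099 → Mar 4, 2099: 28 days (February has 28).
Mar 4, 2099 → Apr 4, 2099: 31 days (March has 31).
Apr 4, 2099 → May 4, 2099: 30 days (April has 30).
May 4, 2099 → Jun 4, 2099: 31 days (May has 31).
Jun 4, 2099 → Jul 4, 2099: 30 days (June has 30).
Jul 4, 2099 → Aug 4, 2099: 31 days (July has 31).
Aug 4, 2099 → Sep 4, 2099: 31 days (August has 31).
Sep 4, 2099 → Oct 4, 2099: 30 days (September has 30).
Oct 4, 2099 → Oct 30, 2099: 26 days.
Total: 2459 days.

2459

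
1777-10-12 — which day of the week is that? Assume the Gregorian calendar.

Sunday

Doomsday rule: the anchor day for the 1700s is Sunday. For year 77: 77÷12 = 6 r 5, and 5÷4 = 1, so 6+5+1 = 12.
Sunday + 12 ≡ Friday — that's 1777's doomsday.
In October the doomsday date is Oct 10.
Oct 12 is 2 days after Oct 10; 2 mod 7 = 2, so Friday + 2 = Sunday.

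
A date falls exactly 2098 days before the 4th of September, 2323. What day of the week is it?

First find the weekday of Sep 4, 2323. Doomsday rule: the anchor day for the 2300s is Wednesday. For year 23: 23÷12 = 1 r 11, and 11÷4 = 2, so 1+11+2 = 14.
Wednesday + 14 ≡ Wednesday — that's 2323's doomsday.
In September the doomsday date is Sep 5.
Sep 4 is 1 day before Sep 5; 1 mod 7 = 1, so Wednesday − 1 = Tuesday.
2098 mod 7 = 5, so 2098 days before a Tuesday is Tuesday − 5 = Thursday.

Thursday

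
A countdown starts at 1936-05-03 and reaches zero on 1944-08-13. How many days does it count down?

May 3, 1936 → May 3, 1937: 365 days.
May 3, 1937 → May 3, 1938: 365 days.
May 3, 1938 → May 3, 1939: 365 days.
May 3, 1939 → May 3, 1940: 366 days (Feb 29, 1940 is in that span).
May 3, 1940 → May 3, 1941: 365 days.
May 3, 1941 → May 3, 1942: 365 days.
May 3, 1942 → May 3, 1943: 365 days.
May 3, 1943 → May 3, 1944: 366 days (Feb 29, 1944 is in that span).
May 3, 1944 → Jun 3, 1944: 31 days (May has 31).
Jun 3, 1944 → Jul 3, 1944: 30 days (June has 30).
Jul 3, 1944 → Aug 3, 1944: 31 days (July has 31).
Aug 3, 1944 → Aug 13, 1944: 10 days.
Total: 3024 days.

3024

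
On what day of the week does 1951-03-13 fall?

January 1, 1951 is a Monday.
Jan 1, 1951 → Feb 1, 1951: 31 days (January has 31).
Feb 1, 1951 → Mar 1, 1951: 28 days (February has 28).
Mar 1, 1951 → Mar 13, 1951: 12 days.
Total: 71 days.
71 mod 7 = 1, so Monday + 1 = Tuesday.

Tuesday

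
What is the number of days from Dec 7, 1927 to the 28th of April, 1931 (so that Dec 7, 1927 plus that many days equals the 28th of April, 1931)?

1238

Dec 7, 1927 → Dec 7, 1928: 366 days (Feb 29, 1928 is in that span).
Dec 7, 1928 → Dec 7, 1929: 365 days.
Dec 7, 1929 → Dec 7, 1930: 365 days.
Dec 7, 1930 → Jan 7, 1931: 31 days (December has 31).
Jan 7, 1931 → Feb 7, 1931: 31 days (January has 31).
Feb 7, 1931 → Mar 7, 1931: 28 days (February has 28).
Mar 7, 1931 → Apr 7, 1931: 31 days (March has 31).
Apr 7, 1931 → Apr 28, 1931: 21 days.
Total: 1238 days.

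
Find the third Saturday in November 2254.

November 1, 2254 is a Wednesday.
The first Saturday is therefore November 4 (3 days later).
The third Saturday is 4 + 2×7 = November 18.

November 18, 2254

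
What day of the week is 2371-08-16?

Doomsday rule: the anchor day for the 2300s is Wednesday. For year 71: 71÷12 = 5 r 11, and 11÷4 = 2, so 5+11+2 = 18.
Wednesday + 18 ≡ Sunday — that's 2371's doomsday.
In August the doomsday date is Aug 8.
Aug 16 is 8 days after Aug 8; 8 mod 7 = 1, so Sunday + 1 = Monday.

Monday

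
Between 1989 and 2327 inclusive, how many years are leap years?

Multiples of 4 in [1989,2327]: 84.
Of those, multiples of 100: 4 (not leap unless ÷400).
Multiples of 400: 1.
Leap years = 84 − 4 + 1 = 81.

81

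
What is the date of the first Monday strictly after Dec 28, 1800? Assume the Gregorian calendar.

December 29, 1800

Dec 28, 1800 is a Sunday.
From Sunday to the next Monday is 1 day.
Dec 28, 1800 + 1 = Dec 29, 1800.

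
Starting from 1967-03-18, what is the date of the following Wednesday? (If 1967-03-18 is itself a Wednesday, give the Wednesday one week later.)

Mar 18, 1967 is a Saturday.
From Saturday to the next Wednesday is 4 days.
Mar 18, 1967 + 4 = Mar 22, 1967.

March 22, 1967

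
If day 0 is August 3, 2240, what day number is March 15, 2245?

Aug 3, 2240 → Aug 3, 2241: 365 days.
Aug 3, 2241 → Aug 3, 2242: 365 days.
Aug 3, 2242 → Aug 3, 2243: 365 days.
Aug 3, 2243 → Aug 3, 2244: 366 days (Feb 29, 2244 is in that span).
Aug 3, 2244 → Sep 3, 2244: 31 days (August has 31).
Sep 3, 2244 → Oct 3, 2244: 30 days (September has 30).
Oct 3, 2244 → Nov 3, 2244: 31 days (October has 31).
Nov 3, 2244 → Dec 3, 2244: 30 days (November has 30).
Dec 3, 2244 → Jan 3, 2245: 31 days (December has 31).
Jan 3, 2245 → Feb 3, 2245: 31 days (January has 31).
Feb 3, 2245 → Mar 3, 2245: 28 days (February has 28).
Mar 3, 2245 → Mar 15, 2245: 12 days.
Total: 1685 days.

1685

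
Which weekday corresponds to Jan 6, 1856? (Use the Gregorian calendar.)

January 1, 1856 is a Tuesday.
Jan 1, 1856 → Jan 6, 1856: 5 days.
Total: 5 days.
5 mod 7 = 5, so Tuesday + 5 = Sunday.

Sunday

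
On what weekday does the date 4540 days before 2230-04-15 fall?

Sunday

Apr 15, 2230 is a Thursday.
4540 mod 7 = 4, so 4540 days before a Thursday is Thursday − 4 = Sunday.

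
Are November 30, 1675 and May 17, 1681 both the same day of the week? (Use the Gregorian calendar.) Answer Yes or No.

Yes

From Nov 30, 1675 to May 17, 1681 is 1995 days.
1995 mod 7 = 0, so they are the same weekday.
(Nov 30, 1675 is a Saturday; May 17, 1681 is a Saturday.)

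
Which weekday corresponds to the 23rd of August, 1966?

Tuesday

Doomsday rule: the anchor day for the 1900s is Wednesday. For year 66: 66÷12 = 5 r 6, and 6÷4 = 1, so 5+6+1 = 12.
Wednesday + 12 ≡ Monday — that's 1966's doomsday.
In August the doomsday date is Aug 8.
Aug 23 is 15 days after Aug 8; 15 mod 7 = 1, so Monday + 1 = Tuesday.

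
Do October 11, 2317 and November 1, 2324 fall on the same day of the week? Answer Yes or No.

From Oct 11, 2317 to Nov 1, 2324 is 2578 days.
2578 mod 7 = 2, so they are different weekdays.
(Oct 11, 2317 is a Thursday; Nov 1, 2324 is a Saturday.)

No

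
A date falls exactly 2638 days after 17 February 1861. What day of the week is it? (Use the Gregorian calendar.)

Saturday

Feb 17, 1861 is a Sunday.
2638 mod 7 = 6, so 2638 days after a Sunday is Sunday + 6 = Saturday.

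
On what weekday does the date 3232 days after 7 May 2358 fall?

Monday

May 7, 2358 is a Wednesday.
3232 mod 7 = 5, so 3232 days after a Wednesday is Wednesday + 5 = Monday.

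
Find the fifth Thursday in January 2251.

January 1, 2251 is a Wednesday.
The first Thursday is therefore January 2 (1 days later).
The fifth Thursday is 2 + 4×7 = January 30.

January 30, 2251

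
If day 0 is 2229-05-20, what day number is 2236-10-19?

May 20, 2229 → May 20, 2230: 365 days.
May 20, 2230 → May 20, 2231: 365 days.
May 20, 2231 → May 20, 2232: 366 days (Feb 29, 2232 is in that span).
May 20, 2232 → May 20, 2233: 365 days.
May 20, 2233 → May 20, 2234: 365 days.
May 20, 2234 → May 20, 2235: 365 days.
May 20, 2235 → May 20, 2236: 366 days (Feb 29, 2236 is in that span).
May 20, 2236 → Jun 20, 2236: 31 days (May has 31).
Jun 20, 2236 → Jul 20, 2236: 30 days (June has 30).
Jul 20, 2236 → Aug 20, 2236: 31 days (July has 31).
Aug 20, 2236 → Sep 20, 2236: 31 days (August has 31).
Sep 20, 2236 → Oct 19, 2236: 29 days.
Total: 2709 days.

2709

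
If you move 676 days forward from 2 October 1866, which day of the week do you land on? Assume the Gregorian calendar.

First find the weekday of Oct 2, 1866. Doomsday rule: the anchor day for the 1800s is Friday. For year 66: 66÷12 = 5 r 6, and 6÷4 = 1, so 5+6+1 = 12.
Friday + 12 ≡ Wednesday — that's 1866's doomsday.
In October the doomsday date is Oct 10.
Oct 2 is 8 days before Oct 10; 8 mod 7 = 1, so Wednesday − 1 = Tuesday.
676 mod 7 = 4, so 676 days after a Tuesday is Tuesday + 4 = Saturday.

Saturday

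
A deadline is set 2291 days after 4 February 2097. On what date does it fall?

May 16, 2103

+365 (one year) → Feb 4, 2098 (1926 left).
+365 (one year) → Feb 4, 2099 (1561 left).
+365 (one year) → Feb 4, 2100 (1196 left).
+365 (one year) → Feb 4, 2101 (831 left).
+365 (one year) → Feb 4, 2102 (466 left).
+365 (one year) → Feb 4, 2103 (101 left).
Feb has 28 days: +25 → Mar 1, 2103 (76 left).
Mar has 31 days: +31 → Apr 1, 2103 (45 left).
Apr has 30 days: +30 → May 1, 2103 (15 left).
+15 → May 16, 2103.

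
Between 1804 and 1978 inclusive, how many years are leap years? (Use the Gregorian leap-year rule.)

Multiples of 4 in [1804,1978]: 44.
Of those, multiples of 100: 1 (not leap unless ÷400).
Multiples of 400: 0.
Leap years = 44 − 1 + 0 = 43.

43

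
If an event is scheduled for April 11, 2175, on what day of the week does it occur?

Doomsday rule: the anchor day for the 2100s is Sunday. For year 75: 75÷12 = 6 r 3, and 3÷4 = 0, so 6+3+0 = 9.
Sunday + 9 ≡ Tuesday — that's 2175's doomsday.
In April the doomsday date is Apr 4.
Apr 11 is 7 days after Apr 4; 7 mod 7 = 0, so Tuesday + 0 = Tuesday.

Tuesday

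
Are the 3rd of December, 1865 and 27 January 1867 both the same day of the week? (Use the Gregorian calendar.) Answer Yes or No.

From Dec 3, 1865 to Jan 27, 1867 is 420 days.
420 mod 7 = 0, so they are the same weekday.
(Dec 3, 1865 is a Sunday; Jan 27, 1867 is a Sunday.)

Yes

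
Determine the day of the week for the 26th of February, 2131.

Monday

Doomsday rule: the anchor day for the 2100s is Sunday. For year 31: 31÷12 = 2 r 7, and 7÷4 = 1, so 2+7+1 = 10.
Sunday + 10 ≡ Wednesday — that's 2131's doomsday.
In February the doomsday date is Feb 28 (2131 is not a leap year).
Feb 26 is 2 days before Feb 28; 2 mod 7 = 2, so Wednesday − 2 = Monday.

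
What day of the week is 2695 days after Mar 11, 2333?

Saturday

First find the weekday of Mar 11, 2333. Doomsday rule: the anchor day for the 2300s is Wednesday. For year 33: 33÷12 = 2 r 9, and 9÷4 = 2, so 2+9+2 = 13.
Wednesday + 13 ≡ Tuesday — that's 2333's doomsday.
In March the doomsday date is Mar 14.
Mar 11 is 3 days before Mar 14; 3 mod 7 = 3, so Tuesday − 3 = Saturday.
2695 mod 7 = 0, so 2695 days after a Saturday is Saturday + 0 = Saturday.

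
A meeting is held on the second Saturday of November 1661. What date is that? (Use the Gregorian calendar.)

November 12, 1661

November 1, 1661 is a Tuesday.
The first Saturday is therefore November 5 (4 days later).
The second Saturday is 5 + 1×7 = November 12.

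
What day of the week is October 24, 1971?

Doomsday rule: the anchor day for the 1900s is Wednesday. For year 71: 71÷12 = 5 r 11, and 11÷4 = 2, so 5+11+2 = 18.
Wednesday + 18 ≡ Sunday — that's 1971's doomsday.
In October the doomsday date is Oct 10.
Oct 24 is 14 days after Oct 10; 14 mod 7 = 0, so Sunday + 0 = Sunday.

Sunday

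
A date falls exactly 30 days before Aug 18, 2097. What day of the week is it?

Aug 18, 2097 is a Sunday.
30 mod 7 = 2, so 30 days before a Sunday is Sunday − 2 = Friday.

Friday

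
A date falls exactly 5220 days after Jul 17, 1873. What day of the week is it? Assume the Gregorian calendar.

Tuesday

Jul 17, 1873 is a Thursday.
5220 mod 7 = 5, so 5220 days after a Thursday is Thursday + 5 = Tuesday.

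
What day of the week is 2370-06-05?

Doomsday rule: the anchor day for the 2300s is Wednesday. For year 70: 70÷12 = 5 r 10, and 10÷4 = 2, so 5+10+2 = 17.
Wednesday + 17 ≡ Saturday — that's 2370's doomsday.
In June the doomsday date is Jun 6.
Jun 5 is 1 day before Jun 6; 1 mod 7 = 1, so Saturday − 1 = Friday.

Friday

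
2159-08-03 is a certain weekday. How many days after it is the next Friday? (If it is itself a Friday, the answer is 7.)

7

Aug 3, 2159 is a Friday.
From Friday to the next Friday is 7 days.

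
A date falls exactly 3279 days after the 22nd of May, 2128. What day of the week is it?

Tuesday

First find the weekday of May 22, 2128. Doomsday rule: the anchor day for the 2100s is Sunday. For year 28: 28÷12 = 2 r 4, and 4÷4 = 1, so 2+4+1 = 7.
Sunday + 7 ≡ Sunday — that's 2128's doomsday.
In May the doomsday date is May 9.
May 22 is 13 days after May 9; 13 mod 7 = 6, so Sunday + 6 = Saturday.
3279 mod 7 = 3, so 3279 days after a Saturday is Saturday + 3 = Tuesday.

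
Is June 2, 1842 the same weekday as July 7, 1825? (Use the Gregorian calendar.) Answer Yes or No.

From Jul 7, 1825 to Jun 2, 1842 is 6174 days.
6174 mod 7 = 0, so they are the same weekday.
(Jul 7, 1825 is a Thursday; Jun 2, 1842 is a Thursday.)

Yes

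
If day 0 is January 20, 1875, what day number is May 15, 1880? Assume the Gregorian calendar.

1942

Jan 20, 1875 → Jan 20, 1876: 365 days.
Jan 20, 1876 → Jan 20, 1877: 366 days (Feb 29, 1876 is in that span).
Jan 20, 1877 → Jan 20, 1878: 365 days.
Jan 20, 1878 → Jan 20, 1879: 365 days.
Jan 20, 1879 → Jan 20, 1880: 365 days.
Jan 20, 1880 → Feb 20, 1880: 31 days (January has 31).
Feb 20, 1880 → Mar 20, 1880: 29 days (February has 29).
Mar 20, 1880 → Apr 20, 1880: 31 days (March has 31).
Apr 20, 1880 → May 15, 1880: 25 days.
Total: 1942 days.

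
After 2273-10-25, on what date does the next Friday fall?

Oct 25, 2273 is a Saturday.
From Saturday to the next Friday is 6 days.
Oct 25, 2273 + 6 = Oct 31, 2273.

October 31, 2273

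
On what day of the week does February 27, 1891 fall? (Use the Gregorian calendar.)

Friday

Doomsday rule: the anchor day for the 1800s is Friday. For year 91: 91÷12 = 7 r 7, and 7÷4 = 1, so 7+7+1 = 15.
Friday + 15 ≡ Saturday — that's 1891's doomsday.
In February the doomsday date is Feb 28 (1891 is not a leap year).
Feb 27 is 1 day before Feb 28; 1 mod 7 = 1, so Saturday − 1 = Friday.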